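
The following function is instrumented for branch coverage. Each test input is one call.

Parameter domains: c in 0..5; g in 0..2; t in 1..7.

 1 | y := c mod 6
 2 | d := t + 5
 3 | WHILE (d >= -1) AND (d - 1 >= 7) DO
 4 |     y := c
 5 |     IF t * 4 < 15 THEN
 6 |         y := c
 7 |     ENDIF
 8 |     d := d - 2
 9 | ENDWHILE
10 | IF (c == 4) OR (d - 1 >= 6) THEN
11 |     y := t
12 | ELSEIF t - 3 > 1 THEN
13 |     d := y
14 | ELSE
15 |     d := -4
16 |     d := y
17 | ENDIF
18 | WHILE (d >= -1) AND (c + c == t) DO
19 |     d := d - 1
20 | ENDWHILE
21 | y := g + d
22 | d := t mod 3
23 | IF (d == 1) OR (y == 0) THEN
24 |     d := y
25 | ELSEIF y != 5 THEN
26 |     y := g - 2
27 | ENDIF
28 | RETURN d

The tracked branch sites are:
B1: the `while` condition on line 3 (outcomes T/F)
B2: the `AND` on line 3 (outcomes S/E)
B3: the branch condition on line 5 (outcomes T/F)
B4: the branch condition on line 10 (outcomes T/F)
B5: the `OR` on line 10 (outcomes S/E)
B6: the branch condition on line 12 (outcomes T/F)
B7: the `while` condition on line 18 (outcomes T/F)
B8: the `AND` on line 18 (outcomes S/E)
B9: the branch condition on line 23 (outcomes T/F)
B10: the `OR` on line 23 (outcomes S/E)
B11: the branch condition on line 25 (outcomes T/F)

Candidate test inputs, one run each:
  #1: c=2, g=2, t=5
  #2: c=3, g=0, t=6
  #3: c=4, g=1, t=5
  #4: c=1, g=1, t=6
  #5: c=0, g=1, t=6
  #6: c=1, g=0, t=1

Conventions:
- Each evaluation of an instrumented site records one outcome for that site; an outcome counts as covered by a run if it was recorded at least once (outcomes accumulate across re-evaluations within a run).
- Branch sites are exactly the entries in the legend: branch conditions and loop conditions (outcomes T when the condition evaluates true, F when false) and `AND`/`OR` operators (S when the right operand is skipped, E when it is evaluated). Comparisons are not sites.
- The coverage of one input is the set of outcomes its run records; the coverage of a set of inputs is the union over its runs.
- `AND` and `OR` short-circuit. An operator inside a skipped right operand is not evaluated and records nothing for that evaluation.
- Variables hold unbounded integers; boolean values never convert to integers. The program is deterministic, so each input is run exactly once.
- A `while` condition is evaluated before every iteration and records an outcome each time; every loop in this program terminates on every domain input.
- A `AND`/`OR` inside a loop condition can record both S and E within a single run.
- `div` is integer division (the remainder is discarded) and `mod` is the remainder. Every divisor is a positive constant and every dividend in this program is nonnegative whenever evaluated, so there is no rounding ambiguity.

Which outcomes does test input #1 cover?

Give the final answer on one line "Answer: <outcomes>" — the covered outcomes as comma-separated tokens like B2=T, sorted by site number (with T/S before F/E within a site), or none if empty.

Tracing the run of input #1 (c=2, g=2, t=5):
  B2->E, B1->T, B3->F, B2->E, B1->T, B3->F, B2->E, B1->F, B5->E, B4->F
  B6->T, B8->E, B7->F, B10->E, B9->F, B11->T
distinct outcomes covered: B1=T, B1=F, B2=E, B3=F, B4=F, B5=E, B6=T, B7=F, B8=E, B9=F, B10=E, B11=T

Answer: B1=T, B1=F, B2=E, B3=F, B4=F, B5=E, B6=T, B7=F, B8=E, B9=F, B10=E, B11=T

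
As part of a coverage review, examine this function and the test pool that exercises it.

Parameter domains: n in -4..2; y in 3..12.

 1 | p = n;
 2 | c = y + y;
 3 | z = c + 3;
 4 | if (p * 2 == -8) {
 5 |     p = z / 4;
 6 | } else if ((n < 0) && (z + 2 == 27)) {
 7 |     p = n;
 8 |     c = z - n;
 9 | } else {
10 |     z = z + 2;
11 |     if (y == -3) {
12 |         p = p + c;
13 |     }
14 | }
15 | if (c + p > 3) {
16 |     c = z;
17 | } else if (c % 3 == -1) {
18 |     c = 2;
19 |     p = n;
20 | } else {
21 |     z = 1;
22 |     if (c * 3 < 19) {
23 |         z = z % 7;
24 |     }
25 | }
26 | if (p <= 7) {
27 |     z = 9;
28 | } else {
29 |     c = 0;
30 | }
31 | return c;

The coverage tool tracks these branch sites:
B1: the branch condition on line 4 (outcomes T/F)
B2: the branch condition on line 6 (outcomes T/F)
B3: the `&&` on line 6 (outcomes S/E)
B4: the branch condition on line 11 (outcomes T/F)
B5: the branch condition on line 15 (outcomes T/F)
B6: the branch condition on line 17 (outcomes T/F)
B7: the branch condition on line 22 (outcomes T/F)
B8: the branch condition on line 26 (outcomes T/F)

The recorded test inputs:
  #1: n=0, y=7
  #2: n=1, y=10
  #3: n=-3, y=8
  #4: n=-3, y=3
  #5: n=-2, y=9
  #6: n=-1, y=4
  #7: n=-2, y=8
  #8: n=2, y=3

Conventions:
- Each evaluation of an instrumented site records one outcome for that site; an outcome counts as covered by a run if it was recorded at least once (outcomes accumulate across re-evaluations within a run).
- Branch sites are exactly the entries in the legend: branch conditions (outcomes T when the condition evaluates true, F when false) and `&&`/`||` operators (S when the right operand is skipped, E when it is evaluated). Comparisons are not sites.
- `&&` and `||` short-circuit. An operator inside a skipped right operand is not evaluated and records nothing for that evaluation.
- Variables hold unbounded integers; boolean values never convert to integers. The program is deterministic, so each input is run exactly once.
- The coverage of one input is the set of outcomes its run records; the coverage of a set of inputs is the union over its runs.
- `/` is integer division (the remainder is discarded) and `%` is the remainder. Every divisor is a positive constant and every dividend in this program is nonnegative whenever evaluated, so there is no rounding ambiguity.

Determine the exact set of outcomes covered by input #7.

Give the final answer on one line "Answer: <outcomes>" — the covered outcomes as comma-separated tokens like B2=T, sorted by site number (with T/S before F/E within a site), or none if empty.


Tracing the run of input #7 (n=-2, y=8):
  B1->F, B3->E, B2->F, B4->F, B5->T, B8->T
deduplicating events, the covered set is: B1=F, B2=F, B3=E, B4=F, B5=T, B8=T
Answer: B1=F, B2=F, B3=E, B4=F, B5=T, B8=T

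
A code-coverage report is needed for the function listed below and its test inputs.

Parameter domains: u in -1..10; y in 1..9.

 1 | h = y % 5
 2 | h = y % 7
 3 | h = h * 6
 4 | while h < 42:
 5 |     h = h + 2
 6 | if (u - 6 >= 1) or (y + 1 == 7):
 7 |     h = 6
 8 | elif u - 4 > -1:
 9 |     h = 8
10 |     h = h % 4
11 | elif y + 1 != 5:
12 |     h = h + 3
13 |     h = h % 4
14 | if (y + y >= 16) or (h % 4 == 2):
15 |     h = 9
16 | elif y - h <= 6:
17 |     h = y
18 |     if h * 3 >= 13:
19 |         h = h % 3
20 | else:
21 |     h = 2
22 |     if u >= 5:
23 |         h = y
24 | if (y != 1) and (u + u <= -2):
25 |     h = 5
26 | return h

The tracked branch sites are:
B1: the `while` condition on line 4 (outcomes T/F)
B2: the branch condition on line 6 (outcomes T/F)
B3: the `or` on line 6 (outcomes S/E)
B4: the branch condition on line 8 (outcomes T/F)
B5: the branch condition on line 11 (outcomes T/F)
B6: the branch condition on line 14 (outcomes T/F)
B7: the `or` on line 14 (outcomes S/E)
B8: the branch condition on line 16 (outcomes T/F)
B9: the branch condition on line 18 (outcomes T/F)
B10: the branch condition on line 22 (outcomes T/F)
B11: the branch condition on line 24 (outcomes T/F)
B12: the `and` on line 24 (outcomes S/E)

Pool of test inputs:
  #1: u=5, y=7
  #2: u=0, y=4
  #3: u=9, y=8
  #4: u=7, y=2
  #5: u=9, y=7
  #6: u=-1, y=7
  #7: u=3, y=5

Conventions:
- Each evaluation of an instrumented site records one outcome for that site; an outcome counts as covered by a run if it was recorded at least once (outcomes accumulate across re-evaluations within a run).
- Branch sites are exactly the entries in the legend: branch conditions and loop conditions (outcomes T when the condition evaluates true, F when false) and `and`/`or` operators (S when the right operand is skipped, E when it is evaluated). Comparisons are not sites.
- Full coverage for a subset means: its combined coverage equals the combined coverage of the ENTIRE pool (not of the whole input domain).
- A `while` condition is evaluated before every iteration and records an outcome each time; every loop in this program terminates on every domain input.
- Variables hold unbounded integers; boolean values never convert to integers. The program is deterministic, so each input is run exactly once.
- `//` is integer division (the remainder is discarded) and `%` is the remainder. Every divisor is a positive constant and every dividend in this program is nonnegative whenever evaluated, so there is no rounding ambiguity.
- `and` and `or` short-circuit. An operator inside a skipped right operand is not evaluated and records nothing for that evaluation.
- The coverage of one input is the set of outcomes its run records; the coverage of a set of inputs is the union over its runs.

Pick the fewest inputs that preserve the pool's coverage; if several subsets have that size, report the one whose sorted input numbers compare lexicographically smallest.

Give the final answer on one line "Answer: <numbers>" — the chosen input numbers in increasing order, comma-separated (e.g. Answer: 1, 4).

test 1 (u=5, y=7) fires B1->T, B1->T, B1->T, B1->T, B1->T, B1->T, B1->T, B1->T, B1->T, B1->T, B1->T, B1->T, B1->T, B1->T, ...; hits B1=T, B1=F, B2=F, B3=E, B4=T, B6=F, B7=E, B8=F, B10=T, B11=F, B12=E
test 2 (u=0, y=4) fires B1->T, B1->T, B1->T, B1->T, B1->T, B1->T, B1->T, B1->T, B1->T, B1->F, B3->E, B2->F, B4->F, B5->F, ...; hits B1=T, B1=F, B2=F, B3=E, B4=F, B5=F, B6=T, B7=E, B11=F, B12=E
test 3 (u=9, y=8) fires B1->T, B1->T, B1->T, B1->T, B1->T, B1->T, B1->T, B1->T, B1->T, B1->T, B1->T, B1->T, B1->T, B1->T, ...; hits B1=T, B1=F, B2=T, B3=S, B6=T, B7=S, B11=F, B12=E
test 4 (u=7, y=2) fires B1->T, B1->T, B1->T, B1->T, B1->T, B1->T, B1->T, B1->T, B1->T, B1->T, B1->T, B1->T, B1->T, B1->T, ...; hits B1=T, B1=F, B2=T, B3=S, B6=T, B7=E, B11=F, B12=E
test 5 (u=9, y=7) fires B1->T, B1->T, B1->T, B1->T, B1->T, B1->T, B1->T, B1->T, B1->T, B1->T, B1->T, B1->T, B1->T, B1->T, ...; hits B1=T, B1=F, B2=T, B3=S, B6=T, B7=E, B11=F, B12=E
test 6 (u=-1, y=7) fires B1->T, B1->T, B1->T, B1->T, B1->T, B1->T, B1->T, B1->T, B1->T, B1->T, B1->T, B1->T, B1->T, B1->T, ...; hits B1=T, B1=F, B2=F, B3=E, B4=F, B5=T, B6=F, B7=E, B8=T, B9=T, B11=T, B12=E
test 7 (u=3, y=5) fires B1->T, B1->T, B1->T, B1->T, B1->T, B1->T, B1->F, B3->E, B2->F, B4->F, B5->T, B7->E, B6->F, B8->T, ...; hits B1=T, B1=F, B2=F, B3=E, B4=F, B5=T, B6=F, B7=E, B8=T, B9=T, B11=F, B12=E
pool-wide coverage (21 outcomes): B1=T, B1=F, B2=T, B2=F, B3=S, B3=E, B4=T, B4=F, B5=T, B5=F, B6=T, B6=F, B7=S, B7=E, B8=T, B8=F, B9=T, B10=T, B11=T, B11=F, B12=E
every size-1 subset falls short of the 21 outcomes (best: 12/21)
every size-2 subset falls short of the 21 outcomes (best: 17/21)
every size-3 subset falls short of the 21 outcomes (best: 20/21)
inputs {1, 2, 3, 6} (size 4) cover everything; no size-4 subset with a lexicographically smaller index list covers all 21

Answer: 1, 2, 3, 6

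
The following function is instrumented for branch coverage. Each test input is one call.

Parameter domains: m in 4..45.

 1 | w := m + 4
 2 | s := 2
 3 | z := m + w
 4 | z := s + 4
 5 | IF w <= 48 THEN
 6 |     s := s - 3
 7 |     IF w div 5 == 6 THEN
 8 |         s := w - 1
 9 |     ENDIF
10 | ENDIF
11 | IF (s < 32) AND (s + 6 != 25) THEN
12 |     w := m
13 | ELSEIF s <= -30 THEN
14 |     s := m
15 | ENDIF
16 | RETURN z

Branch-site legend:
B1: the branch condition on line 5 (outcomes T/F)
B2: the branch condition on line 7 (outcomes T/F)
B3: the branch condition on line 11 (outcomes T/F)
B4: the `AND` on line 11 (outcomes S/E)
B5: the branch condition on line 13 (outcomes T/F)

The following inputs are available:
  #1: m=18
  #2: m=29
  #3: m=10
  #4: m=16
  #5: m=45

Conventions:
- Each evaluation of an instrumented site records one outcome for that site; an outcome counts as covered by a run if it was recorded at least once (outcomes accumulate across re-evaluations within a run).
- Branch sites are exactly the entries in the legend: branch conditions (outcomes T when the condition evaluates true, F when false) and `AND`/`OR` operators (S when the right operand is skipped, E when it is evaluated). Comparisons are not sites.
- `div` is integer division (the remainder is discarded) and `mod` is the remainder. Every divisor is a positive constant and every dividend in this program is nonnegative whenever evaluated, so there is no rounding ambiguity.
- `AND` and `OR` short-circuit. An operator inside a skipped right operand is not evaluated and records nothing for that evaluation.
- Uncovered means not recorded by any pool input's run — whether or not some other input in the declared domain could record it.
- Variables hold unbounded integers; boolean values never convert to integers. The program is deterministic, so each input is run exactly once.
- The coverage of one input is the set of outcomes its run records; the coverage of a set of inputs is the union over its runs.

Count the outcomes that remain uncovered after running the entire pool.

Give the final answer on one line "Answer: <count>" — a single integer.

run #1 (m=18) runs B1->T, B2->F, B4->E, B3->T; records B1=T, B2=F, B3=T, B4=E
run #2 (m=29) runs B1->T, B2->T, B4->S, B3->F, B5->F; records B1=T, B2=T, B3=F, B4=S, B5=F
run #3 (m=10) runs B1->T, B2->F, B4->E, B3->T; records B1=T, B2=F, B3=T, B4=E
run #4 (m=16) runs B1->T, B2->F, B4->E, B3->T; records B1=T, B2=F, B3=T, B4=E
run #5 (m=45) runs B1->F, B4->E, B3->T; records B1=F, B3=T, B4=E
union over the pool: B1=T, B1=F, B2=T, B2=F, B3=T, B3=F, B4=S, B4=E, B5=F
uncovered (1 of 10): B5=T

Answer: 1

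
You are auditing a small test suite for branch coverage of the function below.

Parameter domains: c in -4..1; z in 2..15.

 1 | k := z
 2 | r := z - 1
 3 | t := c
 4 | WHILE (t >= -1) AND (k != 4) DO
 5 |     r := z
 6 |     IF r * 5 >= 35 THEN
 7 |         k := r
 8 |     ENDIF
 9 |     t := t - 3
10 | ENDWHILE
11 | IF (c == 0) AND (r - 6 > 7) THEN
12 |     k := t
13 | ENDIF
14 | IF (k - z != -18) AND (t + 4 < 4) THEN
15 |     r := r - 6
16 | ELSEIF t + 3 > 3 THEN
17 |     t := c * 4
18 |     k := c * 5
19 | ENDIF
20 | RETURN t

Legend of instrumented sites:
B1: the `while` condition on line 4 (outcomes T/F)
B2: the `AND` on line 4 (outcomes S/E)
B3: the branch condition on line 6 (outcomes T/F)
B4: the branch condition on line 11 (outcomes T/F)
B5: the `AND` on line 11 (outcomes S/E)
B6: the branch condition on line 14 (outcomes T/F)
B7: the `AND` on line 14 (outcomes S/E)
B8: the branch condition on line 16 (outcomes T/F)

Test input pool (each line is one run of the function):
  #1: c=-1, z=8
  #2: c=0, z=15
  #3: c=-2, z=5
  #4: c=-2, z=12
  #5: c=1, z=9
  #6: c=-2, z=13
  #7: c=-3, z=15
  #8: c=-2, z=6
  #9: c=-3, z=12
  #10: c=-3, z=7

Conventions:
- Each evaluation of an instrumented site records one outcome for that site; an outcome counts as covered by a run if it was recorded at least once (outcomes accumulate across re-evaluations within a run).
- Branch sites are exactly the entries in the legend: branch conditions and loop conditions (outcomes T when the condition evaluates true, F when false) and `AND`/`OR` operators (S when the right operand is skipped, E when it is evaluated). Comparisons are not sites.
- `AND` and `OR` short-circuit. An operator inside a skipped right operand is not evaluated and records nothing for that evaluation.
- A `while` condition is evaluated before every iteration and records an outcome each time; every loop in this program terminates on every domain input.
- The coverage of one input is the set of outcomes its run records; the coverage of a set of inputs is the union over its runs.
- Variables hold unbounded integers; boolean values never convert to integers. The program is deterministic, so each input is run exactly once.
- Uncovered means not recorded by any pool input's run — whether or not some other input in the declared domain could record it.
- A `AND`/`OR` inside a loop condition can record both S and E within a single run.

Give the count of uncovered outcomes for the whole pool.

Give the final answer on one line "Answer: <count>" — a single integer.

run #1 (c=-1, z=8) runs B2->E, B1->T, B3->T, B2->S, B1->F, B5->S, B4->F, B7->E, B6->T; records B1=T, B1=F, B2=S, B2=E, B3=T, B4=F, B5=S, B6=T, B7=E
run #2 (c=0, z=15) runs B2->E, B1->T, B3->T, B2->S, B1->F, B5->E, B4->T, B7->S, B6->F, B8->F; records B1=T, B1=F, B2=S, B2=E, B3=T, B4=T, B5=E, B6=F, B7=S, B8=F
run #3 (c=-2, z=5) runs B2->S, B1->F, B5->S, B4->F, B7->E, B6->T; records B1=F, B2=S, B4=F, B5=S, B6=T, B7=E
run #4 (c=-2, z=12) runs B2->S, B1->F, B5->S, B4->F, B7->E, B6->T; records B1=F, B2=S, B4=F, B5=S, B6=T, B7=E
run #5 (c=1, z=9) runs B2->E, B1->T, B3->T, B2->S, B1->F, B5->S, B4->F, B7->E, B6->T; records B1=T, B1=F, B2=S, B2=E, B3=T, B4=F, B5=S, B6=T, B7=E
run #6 (c=-2, z=13) runs B2->S, B1->F, B5->S, B4->F, B7->E, B6->T; records B1=F, B2=S, B4=F, B5=S, B6=T, B7=E
run #7 (c=-3, z=15) runs B2->S, B1->F, B5->S, B4->F, B7->E, B6->T; records B1=F, B2=S, B4=F, B5=S, B6=T, B7=E
run #8 (c=-2, z=6) runs B2->S, B1->F, B5->S, B4->F, B7->E, B6->T; records B1=F, B2=S, B4=F, B5=S, B6=T, B7=E
run #9 (c=-3, z=12) runs B2->S, B1->F, B5->S, B4->F, B7->E, B6->T; records B1=F, B2=S, B4=F, B5=S, B6=T, B7=E
run #10 (c=-3, z=7) runs B2->S, B1->F, B5->S, B4->F, B7->E, B6->T; records B1=F, B2=S, B4=F, B5=S, B6=T, B7=E
union over the pool: B1=T, B1=F, B2=S, B2=E, B3=T, B4=T, B4=F, B5=S, B5=E, B6=T, B6=F, B7=S, B7=E, B8=F
uncovered (2 of 16): B3=F, B8=T

Answer: 2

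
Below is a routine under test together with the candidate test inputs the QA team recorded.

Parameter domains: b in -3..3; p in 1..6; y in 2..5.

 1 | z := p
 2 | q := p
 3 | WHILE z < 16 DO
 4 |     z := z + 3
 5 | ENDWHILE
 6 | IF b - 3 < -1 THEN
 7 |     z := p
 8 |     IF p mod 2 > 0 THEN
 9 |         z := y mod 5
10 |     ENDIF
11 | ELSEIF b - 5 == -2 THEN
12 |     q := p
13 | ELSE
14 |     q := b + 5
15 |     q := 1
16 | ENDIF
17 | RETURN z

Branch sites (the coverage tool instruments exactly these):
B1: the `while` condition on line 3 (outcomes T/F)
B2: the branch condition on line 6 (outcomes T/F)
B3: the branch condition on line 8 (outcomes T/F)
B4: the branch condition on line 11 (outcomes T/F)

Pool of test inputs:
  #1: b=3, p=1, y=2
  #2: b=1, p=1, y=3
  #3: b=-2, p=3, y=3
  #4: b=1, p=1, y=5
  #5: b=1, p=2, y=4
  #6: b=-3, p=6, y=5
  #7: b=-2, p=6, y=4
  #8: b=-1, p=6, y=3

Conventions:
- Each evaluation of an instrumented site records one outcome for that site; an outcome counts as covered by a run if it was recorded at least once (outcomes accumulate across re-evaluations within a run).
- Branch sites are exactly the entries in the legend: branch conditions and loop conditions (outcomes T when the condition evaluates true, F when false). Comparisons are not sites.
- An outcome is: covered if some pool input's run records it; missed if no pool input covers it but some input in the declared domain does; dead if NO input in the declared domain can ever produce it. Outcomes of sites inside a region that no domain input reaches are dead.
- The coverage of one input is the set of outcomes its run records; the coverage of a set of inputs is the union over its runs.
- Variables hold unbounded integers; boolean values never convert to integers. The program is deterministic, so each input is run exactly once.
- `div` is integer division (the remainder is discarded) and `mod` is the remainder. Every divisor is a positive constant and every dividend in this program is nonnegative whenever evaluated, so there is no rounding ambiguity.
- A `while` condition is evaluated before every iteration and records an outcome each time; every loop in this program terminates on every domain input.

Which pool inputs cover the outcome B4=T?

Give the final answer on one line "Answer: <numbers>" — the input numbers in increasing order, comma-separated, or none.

input #1 (b=3, p=1, y=2): covers B4=T
input #2 (b=1, p=1, y=3): misses B4=T
input #3 (b=-2, p=3, y=3): misses B4=T
input #4 (b=1, p=1, y=5): misses B4=T
input #5 (b=1, p=2, y=4): misses B4=T
input #6 (b=-3, p=6, y=5): misses B4=T
input #7 (b=-2, p=6, y=4): misses B4=T
input #8 (b=-1, p=6, y=3): misses B4=T

Answer: 1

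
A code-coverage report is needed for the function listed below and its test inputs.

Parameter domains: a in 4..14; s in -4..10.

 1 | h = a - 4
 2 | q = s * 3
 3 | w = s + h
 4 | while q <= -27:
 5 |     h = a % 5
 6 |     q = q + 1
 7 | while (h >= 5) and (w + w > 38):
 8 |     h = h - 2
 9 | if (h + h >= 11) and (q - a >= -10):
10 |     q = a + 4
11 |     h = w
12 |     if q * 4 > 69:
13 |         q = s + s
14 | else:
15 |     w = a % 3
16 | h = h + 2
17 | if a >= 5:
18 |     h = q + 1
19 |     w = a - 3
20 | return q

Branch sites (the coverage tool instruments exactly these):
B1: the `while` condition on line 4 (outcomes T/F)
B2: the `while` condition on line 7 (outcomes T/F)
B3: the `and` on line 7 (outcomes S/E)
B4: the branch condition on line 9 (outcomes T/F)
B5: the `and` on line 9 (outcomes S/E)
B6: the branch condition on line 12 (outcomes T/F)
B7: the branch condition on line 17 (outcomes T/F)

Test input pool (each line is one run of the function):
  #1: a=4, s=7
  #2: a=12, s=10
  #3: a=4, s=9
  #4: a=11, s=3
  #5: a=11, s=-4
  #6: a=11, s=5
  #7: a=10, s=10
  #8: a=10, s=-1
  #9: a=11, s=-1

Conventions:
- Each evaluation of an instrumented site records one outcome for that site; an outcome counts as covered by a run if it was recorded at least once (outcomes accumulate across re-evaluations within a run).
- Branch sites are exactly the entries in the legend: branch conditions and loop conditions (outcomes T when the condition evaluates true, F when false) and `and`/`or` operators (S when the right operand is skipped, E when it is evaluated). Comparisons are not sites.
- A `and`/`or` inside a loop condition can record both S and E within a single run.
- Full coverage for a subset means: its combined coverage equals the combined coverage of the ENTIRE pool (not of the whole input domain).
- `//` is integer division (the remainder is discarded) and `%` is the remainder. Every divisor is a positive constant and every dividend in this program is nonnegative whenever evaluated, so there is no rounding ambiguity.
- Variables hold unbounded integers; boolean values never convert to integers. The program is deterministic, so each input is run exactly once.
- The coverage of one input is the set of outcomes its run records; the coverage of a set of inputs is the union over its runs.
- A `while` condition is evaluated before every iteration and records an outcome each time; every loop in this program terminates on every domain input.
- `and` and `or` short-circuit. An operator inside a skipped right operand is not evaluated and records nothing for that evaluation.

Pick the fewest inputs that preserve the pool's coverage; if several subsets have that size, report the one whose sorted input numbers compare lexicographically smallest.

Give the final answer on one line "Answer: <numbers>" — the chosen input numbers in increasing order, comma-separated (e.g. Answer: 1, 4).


test 1 (a=4, s=7) fires B1->F, B3->S, B2->F, B5->S, B4->F, B7->F; hits B1=F, B2=F, B3=S, B4=F, B5=S, B7=F
test 2 (a=12, s=10) fires B1->F, B3->E, B2->F, B5->E, B4->T, B6->F, B7->T; hits B1=F, B2=F, B3=E, B4=T, B5=E, B6=F, B7=T
test 3 (a=4, s=9) fires B1->F, B3->S, B2->F, B5->S, B4->F, B7->F; hits B1=F, B2=F, B3=S, B4=F, B5=S, B7=F
test 4 (a=11, s=3) fires B1->F, B3->E, B2->F, B5->E, B4->T, B6->F, B7->T; hits B1=F, B2=F, B3=E, B4=T, B5=E, B6=F, B7=T
test 5 (a=11, s=-4) fires B1->F, B3->E, B2->F, B5->E, B4->F, B7->T; hits B1=F, B2=F, B3=E, B4=F, B5=E, B7=T
test 6 (a=11, s=5) fires B1->F, B3->E, B2->F, B5->E, B4->T, B6->F, B7->T; hits B1=F, B2=F, B3=E, B4=T, B5=E, B6=F, B7=T
test 7 (a=10, s=10) fires B1->F, B3->E, B2->F, B5->E, B4->T, B6->F, B7->T; hits B1=F, B2=F, B3=E, B4=T, B5=E, B6=F, B7=T
test 8 (a=10, s=-1) fires B1->F, B3->E, B2->F, B5->E, B4->F, B7->T; hits B1=F, B2=F, B3=E, B4=F, B5=E, B7=T
test 9 (a=11, s=-1) fires B1->F, B3->E, B2->F, B5->E, B4->F, B7->T; hits B1=F, B2=F, B3=E, B4=F, B5=E, B7=T
union over all inputs: B1=F, B2=F, B3=S, B3=E, B4=T, B4=F, B5=S, B5=E, B6=F, B7=T, B7=F (11 outcomes)
checked all size-1 subsets: none covers 11 outcomes (max 7/11)
the canonical winner is {1, 2}: size 2, full 11-outcome coverage, earliest index list among size-2 covers
Answer: 1, 2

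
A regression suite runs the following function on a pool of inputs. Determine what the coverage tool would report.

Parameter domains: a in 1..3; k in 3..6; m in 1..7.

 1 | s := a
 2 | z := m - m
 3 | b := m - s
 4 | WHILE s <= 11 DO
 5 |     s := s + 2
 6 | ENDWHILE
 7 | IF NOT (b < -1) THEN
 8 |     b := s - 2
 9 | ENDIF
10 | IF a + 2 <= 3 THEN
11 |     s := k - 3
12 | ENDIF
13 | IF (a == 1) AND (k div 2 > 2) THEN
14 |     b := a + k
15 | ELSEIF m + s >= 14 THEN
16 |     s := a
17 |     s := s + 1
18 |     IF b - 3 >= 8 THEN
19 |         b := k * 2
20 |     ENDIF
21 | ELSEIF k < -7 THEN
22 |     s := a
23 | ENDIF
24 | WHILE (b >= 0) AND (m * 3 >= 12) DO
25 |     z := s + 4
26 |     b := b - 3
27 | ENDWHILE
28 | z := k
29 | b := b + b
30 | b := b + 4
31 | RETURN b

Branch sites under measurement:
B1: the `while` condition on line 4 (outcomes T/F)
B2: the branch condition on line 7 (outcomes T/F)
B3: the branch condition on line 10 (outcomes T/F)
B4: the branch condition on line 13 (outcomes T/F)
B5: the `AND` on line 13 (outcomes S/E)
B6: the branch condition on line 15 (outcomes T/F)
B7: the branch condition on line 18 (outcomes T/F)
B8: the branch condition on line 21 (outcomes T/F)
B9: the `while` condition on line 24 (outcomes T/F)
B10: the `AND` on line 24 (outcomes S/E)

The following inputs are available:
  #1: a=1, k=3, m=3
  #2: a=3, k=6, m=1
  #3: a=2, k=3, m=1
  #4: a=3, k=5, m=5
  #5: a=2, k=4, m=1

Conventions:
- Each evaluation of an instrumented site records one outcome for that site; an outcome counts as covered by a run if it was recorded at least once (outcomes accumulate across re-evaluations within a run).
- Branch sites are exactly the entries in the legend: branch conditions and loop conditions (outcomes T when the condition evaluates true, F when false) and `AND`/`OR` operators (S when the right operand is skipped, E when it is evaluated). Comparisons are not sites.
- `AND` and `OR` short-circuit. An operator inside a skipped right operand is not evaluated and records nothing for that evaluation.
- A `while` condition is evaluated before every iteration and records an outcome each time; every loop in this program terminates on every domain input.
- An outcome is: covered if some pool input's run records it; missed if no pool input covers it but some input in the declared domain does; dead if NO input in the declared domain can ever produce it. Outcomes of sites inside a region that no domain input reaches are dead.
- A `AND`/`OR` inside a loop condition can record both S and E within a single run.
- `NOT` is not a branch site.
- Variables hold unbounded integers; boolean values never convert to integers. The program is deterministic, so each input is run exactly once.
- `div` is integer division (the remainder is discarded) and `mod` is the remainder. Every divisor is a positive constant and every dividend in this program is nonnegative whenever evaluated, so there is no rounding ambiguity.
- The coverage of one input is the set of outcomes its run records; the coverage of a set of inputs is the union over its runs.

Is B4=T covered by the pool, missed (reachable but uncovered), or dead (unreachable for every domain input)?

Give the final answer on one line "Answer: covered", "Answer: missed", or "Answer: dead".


no pool input records B4=T
but domain input (a=1, k=6, m=1) does record it -> reachable, so missed
Answer: missed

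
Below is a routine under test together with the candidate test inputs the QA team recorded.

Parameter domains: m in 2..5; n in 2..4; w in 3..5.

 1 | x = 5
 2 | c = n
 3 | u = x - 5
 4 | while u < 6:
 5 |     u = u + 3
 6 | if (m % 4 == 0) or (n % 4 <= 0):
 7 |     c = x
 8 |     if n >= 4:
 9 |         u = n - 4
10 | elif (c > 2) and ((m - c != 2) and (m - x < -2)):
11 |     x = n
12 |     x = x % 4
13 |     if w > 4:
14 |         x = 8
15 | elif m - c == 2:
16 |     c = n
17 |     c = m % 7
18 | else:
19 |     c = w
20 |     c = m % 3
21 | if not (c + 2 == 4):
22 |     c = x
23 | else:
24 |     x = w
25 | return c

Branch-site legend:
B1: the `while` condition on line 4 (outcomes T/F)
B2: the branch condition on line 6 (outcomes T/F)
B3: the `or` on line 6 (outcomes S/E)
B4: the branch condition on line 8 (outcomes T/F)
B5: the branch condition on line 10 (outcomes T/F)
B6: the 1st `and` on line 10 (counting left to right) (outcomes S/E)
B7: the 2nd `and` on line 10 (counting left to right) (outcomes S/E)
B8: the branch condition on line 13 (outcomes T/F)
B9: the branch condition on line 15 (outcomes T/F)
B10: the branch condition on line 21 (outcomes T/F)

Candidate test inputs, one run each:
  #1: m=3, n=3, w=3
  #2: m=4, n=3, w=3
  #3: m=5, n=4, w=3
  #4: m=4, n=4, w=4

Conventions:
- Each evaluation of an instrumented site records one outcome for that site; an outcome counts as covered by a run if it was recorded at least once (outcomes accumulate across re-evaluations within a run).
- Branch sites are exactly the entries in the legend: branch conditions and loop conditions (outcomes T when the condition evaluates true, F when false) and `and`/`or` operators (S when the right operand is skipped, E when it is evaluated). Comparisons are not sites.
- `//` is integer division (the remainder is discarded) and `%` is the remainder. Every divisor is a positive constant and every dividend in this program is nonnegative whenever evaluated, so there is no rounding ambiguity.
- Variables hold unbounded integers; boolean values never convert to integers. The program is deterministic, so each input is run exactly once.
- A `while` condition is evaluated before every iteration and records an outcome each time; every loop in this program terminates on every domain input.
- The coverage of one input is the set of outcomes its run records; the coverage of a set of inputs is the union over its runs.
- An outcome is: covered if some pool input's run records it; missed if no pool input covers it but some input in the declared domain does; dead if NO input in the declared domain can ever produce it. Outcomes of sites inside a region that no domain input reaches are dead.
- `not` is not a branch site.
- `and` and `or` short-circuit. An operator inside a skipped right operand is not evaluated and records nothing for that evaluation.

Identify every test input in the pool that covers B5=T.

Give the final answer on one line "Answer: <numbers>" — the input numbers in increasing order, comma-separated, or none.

input #1 (m=3, n=3, w=3): never hits B5=T
input #2 (m=4, n=3, w=3): never hits B5=T
input #3 (m=5, n=4, w=3): never hits B5=T
input #4 (m=4, n=4, w=4): never hits B5=T

Answer: none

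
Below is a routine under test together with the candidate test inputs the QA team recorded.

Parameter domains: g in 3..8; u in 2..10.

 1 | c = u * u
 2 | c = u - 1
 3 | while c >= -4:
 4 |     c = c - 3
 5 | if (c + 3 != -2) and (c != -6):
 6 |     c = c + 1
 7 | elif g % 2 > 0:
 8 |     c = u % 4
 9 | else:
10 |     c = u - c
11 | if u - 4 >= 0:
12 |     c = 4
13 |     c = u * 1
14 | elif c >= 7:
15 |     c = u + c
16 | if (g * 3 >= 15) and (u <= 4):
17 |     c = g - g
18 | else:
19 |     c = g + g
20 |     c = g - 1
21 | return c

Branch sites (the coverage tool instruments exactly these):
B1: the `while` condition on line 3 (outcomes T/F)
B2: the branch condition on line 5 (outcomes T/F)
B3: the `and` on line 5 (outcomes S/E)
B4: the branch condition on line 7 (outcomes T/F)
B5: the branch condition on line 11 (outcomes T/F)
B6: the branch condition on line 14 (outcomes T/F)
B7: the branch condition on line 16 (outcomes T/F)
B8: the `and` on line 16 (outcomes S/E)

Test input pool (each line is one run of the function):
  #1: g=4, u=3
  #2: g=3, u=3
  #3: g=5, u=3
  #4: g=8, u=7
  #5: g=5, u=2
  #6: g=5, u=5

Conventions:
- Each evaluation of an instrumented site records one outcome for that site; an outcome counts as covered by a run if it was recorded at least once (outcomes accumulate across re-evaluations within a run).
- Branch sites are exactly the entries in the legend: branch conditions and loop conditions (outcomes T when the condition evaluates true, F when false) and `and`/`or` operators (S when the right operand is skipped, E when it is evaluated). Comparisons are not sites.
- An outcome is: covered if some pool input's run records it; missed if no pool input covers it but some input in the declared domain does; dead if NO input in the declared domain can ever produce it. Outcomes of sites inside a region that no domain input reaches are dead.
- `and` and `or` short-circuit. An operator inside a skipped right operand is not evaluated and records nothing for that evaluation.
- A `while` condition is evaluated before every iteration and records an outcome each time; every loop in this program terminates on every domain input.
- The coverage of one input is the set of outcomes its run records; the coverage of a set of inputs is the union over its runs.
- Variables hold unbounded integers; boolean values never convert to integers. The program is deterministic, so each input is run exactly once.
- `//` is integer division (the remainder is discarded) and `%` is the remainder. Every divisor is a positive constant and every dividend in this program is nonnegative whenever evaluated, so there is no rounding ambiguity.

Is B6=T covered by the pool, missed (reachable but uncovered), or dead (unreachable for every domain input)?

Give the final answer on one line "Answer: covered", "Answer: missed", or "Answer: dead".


no pool input records B6=T
but domain input (g=4, u=2) does record it -> reachable, so missed
Answer: missed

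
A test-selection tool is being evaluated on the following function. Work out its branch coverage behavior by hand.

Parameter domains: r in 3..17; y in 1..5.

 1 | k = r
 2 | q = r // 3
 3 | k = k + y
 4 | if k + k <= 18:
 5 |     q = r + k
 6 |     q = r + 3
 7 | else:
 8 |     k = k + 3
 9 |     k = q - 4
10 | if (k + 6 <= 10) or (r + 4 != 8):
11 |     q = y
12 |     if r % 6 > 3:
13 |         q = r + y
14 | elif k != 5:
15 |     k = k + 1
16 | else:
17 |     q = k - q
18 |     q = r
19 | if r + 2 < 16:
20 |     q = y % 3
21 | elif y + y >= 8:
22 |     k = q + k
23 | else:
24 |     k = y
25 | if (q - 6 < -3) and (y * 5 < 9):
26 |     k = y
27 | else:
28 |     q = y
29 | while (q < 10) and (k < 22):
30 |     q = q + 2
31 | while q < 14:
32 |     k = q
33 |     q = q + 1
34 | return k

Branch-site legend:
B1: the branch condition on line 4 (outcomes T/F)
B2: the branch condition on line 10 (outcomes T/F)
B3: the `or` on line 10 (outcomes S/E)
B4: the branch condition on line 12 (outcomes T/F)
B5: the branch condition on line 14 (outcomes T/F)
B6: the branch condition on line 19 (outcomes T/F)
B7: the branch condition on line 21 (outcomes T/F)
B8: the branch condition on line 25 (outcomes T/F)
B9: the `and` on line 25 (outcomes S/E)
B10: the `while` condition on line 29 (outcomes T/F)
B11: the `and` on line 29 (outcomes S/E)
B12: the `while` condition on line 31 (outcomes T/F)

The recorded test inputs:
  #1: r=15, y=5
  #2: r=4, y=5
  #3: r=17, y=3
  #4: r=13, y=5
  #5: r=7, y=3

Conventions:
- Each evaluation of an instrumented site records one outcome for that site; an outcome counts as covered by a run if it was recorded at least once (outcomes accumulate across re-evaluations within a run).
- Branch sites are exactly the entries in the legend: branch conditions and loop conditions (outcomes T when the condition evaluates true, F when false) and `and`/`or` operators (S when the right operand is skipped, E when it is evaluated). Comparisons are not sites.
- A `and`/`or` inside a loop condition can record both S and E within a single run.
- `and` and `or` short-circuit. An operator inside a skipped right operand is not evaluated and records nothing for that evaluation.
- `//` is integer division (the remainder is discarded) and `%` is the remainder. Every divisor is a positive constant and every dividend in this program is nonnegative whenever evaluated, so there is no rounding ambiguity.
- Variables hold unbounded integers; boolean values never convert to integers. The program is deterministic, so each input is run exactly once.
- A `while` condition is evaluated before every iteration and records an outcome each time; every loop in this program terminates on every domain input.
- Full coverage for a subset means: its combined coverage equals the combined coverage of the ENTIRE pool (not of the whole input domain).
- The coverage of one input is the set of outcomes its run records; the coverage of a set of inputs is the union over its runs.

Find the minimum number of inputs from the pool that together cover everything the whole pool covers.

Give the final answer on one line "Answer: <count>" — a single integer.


#1 (r=15, y=5) -> B1->F, B3->S, B2->T, B4->F, B6->F, B7->T, B9->S, B8->F, B11->E, B10->T, B11->E, B10->T, B11->E, B10->T, ...; covered: B1=F, B2=T, B3=S, B4=F, B6=F, B7=T, B8=F, B9=S, B10=T, B10=F, B11=S, B11=E, B12=T, B12=F
#2 (r=4, y=5) -> B1->T, B3->E, B2->F, B5->T, B6->T, B9->E, B8->F, B11->E, B10->T, B11->E, B10->T, B11->E, B10->T, B11->S, ...; covered: B1=T, B2=F, B3=E, B5=T, B6=T, B8=F, B9=E, B10=T, B10=F, B11=S, B11=E, B12=T, B12=F
#3 (r=17, y=3) -> B1->F, B3->S, B2->T, B4->T, B6->F, B7->F, B9->S, B8->F, B11->E, B10->T, B11->E, B10->T, B11->E, B10->T, ...; covered: B1=F, B2=T, B3=S, B4=T, B6=F, B7=F, B8=F, B9=S, B10=T, B10=F, B11=S, B11=E, B12=T, B12=F
#4 (r=13, y=5) -> B1->F, B3->S, B2->T, B4->F, B6->T, B9->E, B8->F, B11->E, B10->T, B11->E, B10->T, B11->E, B10->T, B11->S, ...; covered: B1=F, B2=T, B3=S, B4=F, B6=T, B8=F, B9=E, B10=T, B10=F, B11=S, B11=E, B12=T, B12=F
#5 (r=7, y=3) -> B1->F, B3->S, B2->T, B4->F, B6->T, B9->E, B8->F, B11->E, B10->T, B11->E, B10->T, B11->E, B10->T, B11->E, ...; covered: B1=F, B2=T, B3=S, B4=F, B6=T, B8=F, B9=E, B10=T, B10=F, B11=S, B11=E, B12=T, B12=F
together the pool reaches 22 outcomes: B1=T, B1=F, B2=T, B2=F, B3=S, B3=E, B4=T, B4=F, B5=T, B6=T, B6=F, B7=T, B7=F, B8=F, B9=S, B9=E, B10=T, B10=F, B11=S, B11=E, B12=T, B12=F
no size-1 subset reaches all 22 outcomes (best union: 14/22)
no size-2 subset reaches all 22 outcomes (best union: 20/22)
at size 3, {1, 2, 3} reaches all 22 outcomes; every lexicographically earlier size-3 subset fails
Answer: 3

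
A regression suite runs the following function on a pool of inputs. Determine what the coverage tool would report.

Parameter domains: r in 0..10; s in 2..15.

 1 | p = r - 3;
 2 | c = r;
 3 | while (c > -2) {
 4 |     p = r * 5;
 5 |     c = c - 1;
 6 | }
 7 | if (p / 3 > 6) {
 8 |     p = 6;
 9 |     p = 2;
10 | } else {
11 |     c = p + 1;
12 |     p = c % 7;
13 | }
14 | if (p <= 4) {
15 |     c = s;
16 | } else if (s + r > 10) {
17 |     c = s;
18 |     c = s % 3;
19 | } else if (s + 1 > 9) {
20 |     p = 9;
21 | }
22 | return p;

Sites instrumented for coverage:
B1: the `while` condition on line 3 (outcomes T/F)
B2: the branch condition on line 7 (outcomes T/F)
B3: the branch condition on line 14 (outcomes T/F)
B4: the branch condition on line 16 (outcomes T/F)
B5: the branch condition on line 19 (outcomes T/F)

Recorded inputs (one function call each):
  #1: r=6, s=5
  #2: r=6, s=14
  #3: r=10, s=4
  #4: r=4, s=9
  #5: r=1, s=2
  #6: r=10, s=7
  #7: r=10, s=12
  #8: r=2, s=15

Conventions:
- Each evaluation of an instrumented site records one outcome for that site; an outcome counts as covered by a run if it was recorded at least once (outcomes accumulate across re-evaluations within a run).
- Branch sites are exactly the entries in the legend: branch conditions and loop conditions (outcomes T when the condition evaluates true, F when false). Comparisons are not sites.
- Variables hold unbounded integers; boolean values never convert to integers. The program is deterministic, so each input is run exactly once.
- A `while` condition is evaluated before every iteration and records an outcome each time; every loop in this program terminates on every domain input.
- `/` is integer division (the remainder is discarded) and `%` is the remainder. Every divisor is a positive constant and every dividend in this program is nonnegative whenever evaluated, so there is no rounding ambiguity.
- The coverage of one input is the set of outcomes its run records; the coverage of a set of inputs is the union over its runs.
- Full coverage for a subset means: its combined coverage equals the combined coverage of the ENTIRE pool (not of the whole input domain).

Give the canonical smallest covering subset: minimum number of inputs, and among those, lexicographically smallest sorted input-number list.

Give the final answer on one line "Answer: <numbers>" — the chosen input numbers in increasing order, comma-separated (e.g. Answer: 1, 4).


#1 (r=6, s=5) -> B1->T, B1->T, B1->T, B1->T, B1->T, B1->T, B1->T, B1->T, B1->F, B2->T, B3->T; covered: B1=T, B1=F, B2=T, B3=T
#2 (r=6, s=14) -> B1->T, B1->T, B1->T, B1->T, B1->T, B1->T, B1->T, B1->T, B1->F, B2->T, B3->T; covered: B1=T, B1=F, B2=T, B3=T
#3 (r=10, s=4) -> B1->T, B1->T, B1->T, B1->T, B1->T, B1->T, B1->T, B1->T, B1->T, B1->T, B1->T, B1->T, B1->F, B2->T, ...; covered: B1=T, B1=F, B2=T, B3=T
#4 (r=4, s=9) -> B1->T, B1->T, B1->T, B1->T, B1->T, B1->T, B1->F, B2->F, B3->T; covered: B1=T, B1=F, B2=F, B3=T
#5 (r=1, s=2) -> B1->T, B1->T, B1->T, B1->F, B2->F, B3->F, B4->F, B5->F; covered: B1=T, B1=F, B2=F, B3=F, B4=F, B5=F
#6 (r=10, s=7) -> B1->T, B1->T, B1->T, B1->T, B1->T, B1->T, B1->T, B1->T, B1->T, B1->T, B1->T, B1->T, B1->F, B2->T, ...; covered: B1=T, B1=F, B2=T, B3=T
#7 (r=10, s=12) -> B1->T, B1->T, B1->T, B1->T, B1->T, B1->T, B1->T, B1->T, B1->T, B1->T, B1->T, B1->T, B1->F, B2->T, ...; covered: B1=T, B1=F, B2=T, B3=T
#8 (r=2, s=15) -> B1->T, B1->T, B1->T, B1->T, B1->F, B2->F, B3->T; covered: B1=T, B1=F, B2=F, B3=T
pool-wide coverage (8 outcomes): B1=T, B1=F, B2=T, B2=F, B3=T, B3=F, B4=F, B5=F
size 1 is not enough: best union over all size-1 subsets is 6/8
size 2: inputs {1, 5} cover all 8 outcomes, and no lexicographically smaller subset of this size does
Answer: 1, 5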